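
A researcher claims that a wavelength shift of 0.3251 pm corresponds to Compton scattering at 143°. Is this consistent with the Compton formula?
No, inconsistent

Calculate the expected shift for θ = 143°:

Δλ_expected = λ_C(1 - cos(143°))
Δλ_expected = 2.4263 × (1 - cos(143°))
Δλ_expected = 2.4263 × 1.7986
Δλ_expected = 4.3640 pm

Given shift: 0.3251 pm
Expected shift: 4.3640 pm
Difference: 4.0390 pm

The values do not match. The given shift corresponds to θ ≈ 30.0°, not 143°.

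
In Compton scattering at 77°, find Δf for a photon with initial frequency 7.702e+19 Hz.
2.509e+19 Hz (decrease)

Convert frequency to wavelength (c = 299792458 m/s):
λ₀ = c/f₀ = 299792458/7.702e+19 = 3.8923975e-12 m = 3.8924 pm

Calculate Compton shift:
Δλ = λ_C(1 - cos(77°)) = 1.8805 pm

Final wavelength:
λ' = λ₀ + Δλ = 3.8924 + 1.8805 = 5.7729 pm

Final frequency:
f' = c/λ' = 299792458/5.7729067e-12 = 5.1930937e+19 Hz

Frequency shift (decrease):
Δf = f₀ - f' = 7.702e+19 - 5.1930937e+19 = 2.509e+19 Hz

(Intermediate values are shown rounded; full precision is carried through to the final answer.)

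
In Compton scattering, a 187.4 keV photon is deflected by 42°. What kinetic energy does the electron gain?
16.1329 keV

By energy conservation: K_e = E_initial - E_final

First find the scattered photon energy:
Initial wavelength: λ = hc/E = 6.6160 pm
Compton shift: Δλ = λ_C(1 - cos(42°)) = 0.6232 pm
Final wavelength: λ' = 6.6160 + 0.6232 = 7.2392 pm
Final photon energy: E' = hc/λ' = 171.2671 keV

Electron kinetic energy:
K_e = E - E' = 187.4000 - 171.2671 = 16.1329 keV

(Intermediate values are shown rounded; full precision is carried through to the final answer.)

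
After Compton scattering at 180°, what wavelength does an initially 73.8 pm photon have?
78.6526 pm

Using the Compton formula: λ' = λ + λ_C(1 − cos θ)

For θ = 180°, cos θ = -1 (exact) = -1.0000, so:
1 − cos 180° = 1 − (-1) = 2.0000

Δλ = λ_C × 2.0000 = 2.4263 × 2.0000 = 4.8526 pm

λ' = 73.8 + 4.8526 = 78.6526 pm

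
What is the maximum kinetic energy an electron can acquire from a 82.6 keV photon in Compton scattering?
20.1797 keV

Maximum energy transfer occurs at θ = 180° (backscattering).

Initial photon: E₀ = 82.6 keV → λ₀ = 15.0102 pm

Maximum Compton shift (at 180°):
Δλ_max = 2λ_C = 2 × 2.4263 = 4.8526 pm

Final wavelength:
λ' = 15.0102 + 4.8526 = 19.8628 pm

Minimum photon energy (maximum energy to electron):
E'_min = hc/λ' = 62.4203 keV

Maximum electron kinetic energy:
K_max = E₀ - E'_min = 82.6000 - 62.4203 = 20.1797 keV

(Intermediate values are shown rounded; full precision is carried through to the final answer.)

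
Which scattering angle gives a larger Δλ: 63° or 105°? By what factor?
105° produces the larger shift by a factor of 2.305

Calculate both shifts using Δλ = λ_C(1 - cos θ):

For θ₁ = 63°:
Δλ₁ = 2.4263 × (1 - cos(63°))
Δλ₁ = 2.4263 × 0.5460
Δλ₁ = 1.3248 pm

For θ₂ = 105°:
Δλ₂ = 2.4263 × (1 - cos(105°))
Δλ₂ = 2.4263 × 1.2588
Δλ₂ = 3.0543 pm

The 105° angle produces the larger shift.
Ratio: 3.0543/1.3248 = 2.305

(Intermediate values are shown rounded; full precision is carried through to the final answer.)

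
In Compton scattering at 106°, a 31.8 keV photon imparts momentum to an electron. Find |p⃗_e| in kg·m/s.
2.6158e-23 kg·m/s

The electron is initially at rest, so by conservation of momentum:
p⃗_e = p⃗₀ − p⃗'  (incident photon momentum minus scattered photon momentum)

Photon momentum magnitudes (p = h/λ = E/c):
λ₀ = hc/E₀ = 38.9887 pm → p₀ = h/λ₀ = 1.6995e-23 kg·m/s
Δλ = λ_C(1 − cos 106°) = 3.0951 pm
λ' = 42.0838 pm → p' = h/λ' = 1.5745e-23 kg·m/s

The scattered photon makes angle θ = 106° with the incident direction, so by the law of cosines:
|p⃗_e|² = p₀² + p'² − 2p₀p'cos θ
|p⃗_e|² = (1.6995e-23)² + (1.5745e-23)² − 2·1.6995e-23·1.5745e-23·cos(106°)
|p⃗_e| = 2.6158e-23 kg·m/s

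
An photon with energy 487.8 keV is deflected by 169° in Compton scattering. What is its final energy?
168.6919 keV

First convert energy to wavelength:
λ = hc/E, with hc ≈ 1239.842 keV·pm (i.e. 1239.842 eV·nm)

For E = 487.8 keV = 487800 eV:
λ = 1239.842 keV·pm / 487.8 keV
λ = 2.5417 pm

Calculate the Compton shift:
Δλ = λ_C(1 - cos(169°)) = 2.4263 × 1.9816
Δλ = 4.8080 pm

Final wavelength:
λ' = 2.5417 + 4.8080 = 7.3497 pm

Final energy:
E' = hc/λ' = 1239.842 / 7.3497 = 168.6919 keV

(Intermediate values are shown rounded; full precision is carried through to the final answer.)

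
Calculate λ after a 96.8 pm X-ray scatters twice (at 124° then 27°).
100.8475 pm

Apply Compton shift twice:

First scattering at θ₁ = 124°:
Δλ₁ = λ_C(1 - cos(124°))
Δλ₁ = 2.4263 × 1.5592
Δλ₁ = 3.7831 pm

After first scattering:
λ₁ = 96.8 + 3.7831 = 100.5831 pm

Second scattering at θ₂ = 27°:
Δλ₂ = λ_C(1 - cos(27°))
Δλ₂ = 2.4263 × 0.1090
Δλ₂ = 0.2645 pm

Final wavelength:
λ₂ = 100.5831 + 0.2645 = 100.8475 pm

Total shift: Δλ_total = 3.7831 + 0.2645 = 4.0475 pm

(Intermediate values are shown rounded; full precision is carried through to the final answer.)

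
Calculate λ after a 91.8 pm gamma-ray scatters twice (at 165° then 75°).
98.3683 pm

Apply Compton shift twice:

First scattering at θ₁ = 165°:
Δλ₁ = λ_C(1 - cos(165°))
Δλ₁ = 2.4263 × 1.9659
Δλ₁ = 4.7699 pm

After first scattering:
λ₁ = 91.8 + 4.7699 = 96.5699 pm

Second scattering at θ₂ = 75°:
Δλ₂ = λ_C(1 - cos(75°))
Δλ₂ = 2.4263 × 0.7412
Δλ₂ = 1.7983 pm

Final wavelength:
λ₂ = 96.5699 + 1.7983 = 98.3683 pm

Total shift: Δλ_total = 4.7699 + 1.7983 = 6.5683 pm

(Intermediate values are shown rounded; full precision is carried through to the final answer.)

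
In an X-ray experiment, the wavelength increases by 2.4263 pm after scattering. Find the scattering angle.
90.00°

From the Compton formula Δλ = λ_C(1 - cos θ), we can solve for θ:

cos θ = 1 - Δλ/λ_C

Given:
- Δλ = 2.4263 pm
- λ_C = h/(m_e·c) ≈ 2.42631024 pm

cos θ = 1 - 2.4263/2.42631024
cos θ = 1 - 0.999996
cos θ = 0.000004

θ = arccos(0.000004)
θ = 90.00°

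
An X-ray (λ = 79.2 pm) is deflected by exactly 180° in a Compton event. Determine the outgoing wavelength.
84.0526 pm

Using the Compton formula: λ' = λ + λ_C(1 − cos θ)

For θ = 180°, cos θ = -1 (exact) = -1.0000, so:
1 − cos 180° = 1 − (-1) = 2.0000

Δλ = λ_C × 2.0000 = 2.4263 × 2.0000 = 4.8526 pm

λ' = 79.2 + 4.8526 = 84.0526 pm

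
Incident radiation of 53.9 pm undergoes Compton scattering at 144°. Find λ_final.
58.2892 pm

Using the Compton scattering formula:
λ' = λ + Δλ = λ + λ_C(1 - cos θ)

Given:
- Initial wavelength λ = 53.9 pm
- Scattering angle θ = 144°
- Compton wavelength λ_C ≈ 2.4263 pm

Calculate the shift:
Δλ = 2.4263 × (1 - cos(144°))
Δλ = 2.4263 × 1.8090
Δλ = 4.3892 pm

Final wavelength:
λ' = 53.9 + 4.3892 = 58.2892 pm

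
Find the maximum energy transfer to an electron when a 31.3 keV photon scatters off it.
3.4159 keV

Maximum energy transfer occurs at θ = 180° (backscattering).

Initial photon: E₀ = 31.3 keV → λ₀ = 39.6116 pm

Maximum Compton shift (at 180°):
Δλ_max = 2λ_C = 2 × 2.4263 = 4.8526 pm

Final wavelength:
λ' = 39.6116 + 4.8526 = 44.4642 pm

Minimum photon energy (maximum energy to electron):
E'_min = hc/λ' = 27.8841 keV

Maximum electron kinetic energy:
K_max = E₀ - E'_min = 31.3000 - 27.8841 = 3.4159 keV

(Intermediate values are shown rounded; full precision is carried through to the final answer.)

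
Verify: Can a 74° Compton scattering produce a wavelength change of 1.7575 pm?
Yes, consistent

Calculate the expected shift for θ = 74°:

Δλ_expected = λ_C(1 - cos(74°))
Δλ_expected = 2.4263 × (1 - cos(74°))
Δλ_expected = 2.4263 × 0.7244
Δλ_expected = 1.7575 pm

Given shift: 1.7575 pm
Expected shift: 1.7575 pm
Difference: 0.0000 pm

The values match. This is consistent with Compton scattering at the stated angle.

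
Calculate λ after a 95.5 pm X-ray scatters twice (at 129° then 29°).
99.7574 pm

Apply Compton shift twice:

First scattering at θ₁ = 129°:
Δλ₁ = λ_C(1 - cos(129°))
Δλ₁ = 2.4263 × 1.6293
Δλ₁ = 3.9532 pm

After first scattering:
λ₁ = 95.5 + 3.9532 = 99.4532 pm

Second scattering at θ₂ = 29°:
Δλ₂ = λ_C(1 - cos(29°))
Δλ₂ = 2.4263 × 0.1254
Δλ₂ = 0.3042 pm

Final wavelength:
λ₂ = 99.4532 + 0.3042 = 99.7574 pm

Total shift: Δλ_total = 3.9532 + 0.3042 = 4.2574 pm

(Intermediate values are shown rounded; full precision is carried through to the final answer.)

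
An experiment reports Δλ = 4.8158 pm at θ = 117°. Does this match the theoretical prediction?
No, inconsistent

Calculate the expected shift for θ = 117°:

Δλ_expected = λ_C(1 - cos(117°))
Δλ_expected = 2.4263 × (1 - cos(117°))
Δλ_expected = 2.4263 × 1.4540
Δλ_expected = 3.5278 pm

Given shift: 4.8158 pm
Expected shift: 3.5278 pm
Difference: 1.2879 pm

The values do not match. The given shift corresponds to θ ≈ 170.0°, not 117°.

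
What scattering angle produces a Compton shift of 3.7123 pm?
122.01°

From the Compton formula Δλ = λ_C(1 - cos θ), we can solve for θ:

cos θ = 1 - Δλ/λ_C

Given:
- Δλ = 3.7123 pm
- λ_C = h/(m_e·c) ≈ 2.42631024 pm

cos θ = 1 - 3.7123/2.42631024
cos θ = 1 - 1.530019
cos θ = -0.530019

θ = arccos(-0.530019)
θ = 122.01°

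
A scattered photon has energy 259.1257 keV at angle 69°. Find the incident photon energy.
384.1001 keV

Convert final energy to wavelength (hc ≈ 1239.842 keV·pm):
λ' = hc/E' = 1239.842 / 259.1257 = 4.7847 pm

Calculate the Compton shift:
Δλ = λ_C(1 - cos(69°))
Δλ = 2.4263 × (1 - cos(69°))
Δλ = 1.5568 pm

Initial wavelength:
λ = λ' - Δλ = 4.7847 - 1.5568 = 3.2279 pm

Initial energy:
E = hc/λ = 1239.842 / 3.2279 = 384.1001 keV

(Intermediate values are shown rounded; full precision is carried through to the final answer.)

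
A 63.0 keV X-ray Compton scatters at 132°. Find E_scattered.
52.2482 keV

First convert energy to wavelength:
λ = hc/E, with hc ≈ 1239.842 keV·pm (i.e. 1239.842 eV·nm)

For E = 63.0 keV = 63000 eV:
λ = 1239.842 keV·pm / 63.0 keV
λ = 19.6800 pm

Calculate the Compton shift:
Δλ = λ_C(1 - cos(132°)) = 2.4263 × 1.6691
Δλ = 4.0498 pm

Final wavelength:
λ' = 19.6800 + 4.0498 = 23.7299 pm

Final energy:
E' = hc/λ' = 1239.842 / 23.7299 = 52.2482 keV

(Intermediate values are shown rounded; full precision is carried through to the final answer.)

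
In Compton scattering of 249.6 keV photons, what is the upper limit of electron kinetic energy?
123.3424 keV

Maximum energy transfer occurs at θ = 180° (backscattering).

Initial photon: E₀ = 249.6 keV → λ₀ = 4.9673 pm

Maximum Compton shift (at 180°):
Δλ_max = 2λ_C = 2 × 2.4263 = 4.8526 pm

Final wavelength:
λ' = 4.9673 + 4.8526 = 9.8199 pm

Minimum photon energy (maximum energy to electron):
E'_min = hc/λ' = 126.2576 keV

Maximum electron kinetic energy:
K_max = E₀ - E'_min = 249.6000 - 126.2576 = 123.3424 keV

(Intermediate values are shown rounded; full precision is carried through to the final answer.)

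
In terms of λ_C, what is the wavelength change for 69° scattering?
0.6416 λ_C

The Compton shift formula is:
Δλ = λ_C(1 - cos θ)

Dividing both sides by λ_C:
Δλ/λ_C = 1 - cos θ

For θ = 69°:
Δλ/λ_C = 1 - cos(69°)
Δλ/λ_C = 1 - 0.3584
Δλ/λ_C = 0.6416

This means the shift is 0.6416 × λ_C = 1.5568 pm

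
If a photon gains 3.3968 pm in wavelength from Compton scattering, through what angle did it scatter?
113.58°

From the Compton formula Δλ = λ_C(1 - cos θ), we can solve for θ:

cos θ = 1 - Δλ/λ_C

Given:
- Δλ = 3.3968 pm
- λ_C = h/(m_e·c) ≈ 2.42631024 pm

cos θ = 1 - 3.3968/2.42631024
cos θ = 1 - 1.399986
cos θ = -0.399986

θ = arccos(-0.399986)
θ = 113.58°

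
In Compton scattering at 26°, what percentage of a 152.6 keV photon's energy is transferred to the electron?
0.0293 (or 2.93%)

Calculate initial and final photon energies:

Initial: E₀ = 152.6 keV → λ₀ = 8.1248 pm
Compton shift: Δλ = 0.2456 pm
Final wavelength: λ' = 8.3703 pm
Final energy: E' = 148.1232 keV

Fractional energy loss:
(E₀ - E')/E₀ = (152.6000 - 148.1232)/152.6000
= 4.4768/152.6000
= 0.0293
= 2.93%

(Intermediate values are shown rounded; full precision is carried through to the final answer.)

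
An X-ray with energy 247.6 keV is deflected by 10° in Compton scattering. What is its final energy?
245.7907 keV

First convert energy to wavelength:
λ = hc/E, with hc ≈ 1239.842 keV·pm (i.e. 1239.842 eV·nm)

For E = 247.6 keV = 247600 eV:
λ = 1239.842 keV·pm / 247.6 keV
λ = 5.0074 pm

Calculate the Compton shift:
Δλ = λ_C(1 - cos(10°)) = 2.4263 × 0.0152
Δλ = 0.0369 pm

Final wavelength:
λ' = 5.0074 + 0.0369 = 5.0443 pm

Final energy:
E' = hc/λ' = 1239.842 / 5.0443 = 245.7907 keV

(Intermediate values are shown rounded; full precision is carried through to the final answer.)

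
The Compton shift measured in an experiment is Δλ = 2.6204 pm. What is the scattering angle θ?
94.59°

From the Compton formula Δλ = λ_C(1 - cos θ), we can solve for θ:

cos θ = 1 - Δλ/λ_C

Given:
- Δλ = 2.6204 pm
- λ_C = h/(m_e·c) ≈ 2.42631024 pm

cos θ = 1 - 2.6204/2.42631024
cos θ = 1 - 1.079994
cos θ = -0.079994

θ = arccos(-0.079994)
θ = 94.59°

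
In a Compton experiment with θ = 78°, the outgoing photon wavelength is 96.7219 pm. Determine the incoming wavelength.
94.8000 pm

From λ' = λ + Δλ, we have λ = λ' - Δλ

First calculate the Compton shift:
Δλ = λ_C(1 - cos θ)
Δλ = 2.4263 × (1 - cos(78°))
Δλ = 2.4263 × 0.7921
Δλ = 1.9219 pm

Initial wavelength:
λ = λ' - Δλ
λ = 96.7219 - 1.9219
λ = 94.8000 pm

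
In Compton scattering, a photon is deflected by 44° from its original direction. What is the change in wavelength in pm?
0.6810 pm

Using the Compton scattering formula:
Δλ = λ_C(1 - cos θ)

where λ_C = h/(m_e·c) ≈ 2.4263 pm is the Compton wavelength of an electron.

For θ = 44°:
cos(44°) = 0.7193
1 - cos(44°) = 0.2807

Δλ = 2.4263 × 0.2807
Δλ = 0.6810 pm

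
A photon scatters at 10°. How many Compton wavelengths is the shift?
0.0152 λ_C

The Compton shift formula is:
Δλ = λ_C(1 - cos θ)

Dividing both sides by λ_C:
Δλ/λ_C = 1 - cos θ

For θ = 10°:
Δλ/λ_C = 1 - cos(10°)
Δλ/λ_C = 1 - 0.9848
Δλ/λ_C = 0.0152

This means the shift is 0.0152 × λ_C = 0.0369 pm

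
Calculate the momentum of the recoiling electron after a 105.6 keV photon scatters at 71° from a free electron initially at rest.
6.1792e-23 kg·m/s

The electron is initially at rest, so by conservation of momentum:
p⃗_e = p⃗₀ − p⃗'  (incident photon momentum minus scattered photon momentum)

Photon momentum magnitudes (p = h/λ = E/c):
λ₀ = hc/E₀ = 11.7409 pm → p₀ = h/λ₀ = 5.6436e-23 kg·m/s
Δλ = λ_C(1 − cos 71°) = 1.6364 pm
λ' = 13.3773 pm → p' = h/λ' = 4.9532e-23 kg·m/s

The scattered photon makes angle θ = 71° with the incident direction, so by the law of cosines:
|p⃗_e|² = p₀² + p'² − 2p₀p'cos θ
|p⃗_e|² = (5.6436e-23)² + (4.9532e-23)² − 2·5.6436e-23·4.9532e-23·cos(71°)
|p⃗_e| = 6.1792e-23 kg·m/s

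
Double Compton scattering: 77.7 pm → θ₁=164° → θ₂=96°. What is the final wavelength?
85.1386 pm

Apply Compton shift twice:

First scattering at θ₁ = 164°:
Δλ₁ = λ_C(1 - cos(164°))
Δλ₁ = 2.4263 × 1.9613
Δλ₁ = 4.7586 pm

After first scattering:
λ₁ = 77.7 + 4.7586 = 82.4586 pm

Second scattering at θ₂ = 96°:
Δλ₂ = λ_C(1 - cos(96°))
Δλ₂ = 2.4263 × 1.1045
Δλ₂ = 2.6799 pm

Final wavelength:
λ₂ = 82.4586 + 2.6799 = 85.1386 pm

Total shift: Δλ_total = 4.7586 + 2.6799 = 7.4386 pm

(Intermediate values are shown rounded; full precision is carried through to the final answer.)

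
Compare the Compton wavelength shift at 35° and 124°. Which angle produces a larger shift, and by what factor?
124° produces the larger shift by a factor of 8.622

Calculate both shifts using Δλ = λ_C(1 - cos θ):

For θ₁ = 35°:
Δλ₁ = 2.4263 × (1 - cos(35°))
Δλ₁ = 2.4263 × 0.1808
Δλ₁ = 0.4388 pm

For θ₂ = 124°:
Δλ₂ = 2.4263 × (1 - cos(124°))
Δλ₂ = 2.4263 × 1.5592
Δλ₂ = 3.7831 pm

The 124° angle produces the larger shift.
Ratio: 3.7831/0.4388 = 8.622

(Intermediate values are shown rounded; full precision is carried through to the final answer.)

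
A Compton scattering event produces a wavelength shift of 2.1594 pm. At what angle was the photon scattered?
83.68°

From the Compton formula Δλ = λ_C(1 - cos θ), we can solve for θ:

cos θ = 1 - Δλ/λ_C

Given:
- Δλ = 2.1594 pm
- λ_C = h/(m_e·c) ≈ 2.42631024 pm

cos θ = 1 - 2.1594/2.42631024
cos θ = 1 - 0.889993
cos θ = 0.110007

θ = arccos(0.110007)
θ = 83.68°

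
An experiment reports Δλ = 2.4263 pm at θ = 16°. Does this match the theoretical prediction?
No, inconsistent

Calculate the expected shift for θ = 16°:

Δλ_expected = λ_C(1 - cos(16°))
Δλ_expected = 2.4263 × (1 - cos(16°))
Δλ_expected = 2.4263 × 0.0387
Δλ_expected = 0.0940 pm

Given shift: 2.4263 pm
Expected shift: 0.0940 pm
Difference: 2.3323 pm

The values do not match. The given shift corresponds to θ ≈ 90.0°, not 16°.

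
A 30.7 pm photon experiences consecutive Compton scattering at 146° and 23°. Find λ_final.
35.3307 pm

Apply Compton shift twice:

First scattering at θ₁ = 146°:
Δλ₁ = λ_C(1 - cos(146°))
Δλ₁ = 2.4263 × 1.8290
Δλ₁ = 4.4378 pm

After first scattering:
λ₁ = 30.7 + 4.4378 = 35.1378 pm

Second scattering at θ₂ = 23°:
Δλ₂ = λ_C(1 - cos(23°))
Δλ₂ = 2.4263 × 0.0795
Δλ₂ = 0.1929 pm

Final wavelength:
λ₂ = 35.1378 + 0.1929 = 35.3307 pm

Total shift: Δλ_total = 4.4378 + 0.1929 = 4.6307 pm

(Intermediate values are shown rounded; full precision is carried through to the final answer.)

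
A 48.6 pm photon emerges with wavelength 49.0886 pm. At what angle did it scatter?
37.00°

First find the wavelength shift:
Δλ = λ' - λ = 49.0886 - 48.6 = 0.4886 pm

Using Δλ = λ_C(1 - cos θ), with λ_C = h/(m_e·c) ≈ 2.42631024 pm:
cos θ = 1 - Δλ/λ_C
cos θ = 1 - 0.4886/2.42631024
cos θ = 0.798624

θ = arccos(0.798624)
θ = 37.00°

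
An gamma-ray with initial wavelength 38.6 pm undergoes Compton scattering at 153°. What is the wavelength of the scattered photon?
43.1882 pm

Using the Compton scattering formula:
λ' = λ + Δλ = λ + λ_C(1 - cos θ)

Given:
- Initial wavelength λ = 38.6 pm
- Scattering angle θ = 153°
- Compton wavelength λ_C ≈ 2.4263 pm

Calculate the shift:
Δλ = 2.4263 × (1 - cos(153°))
Δλ = 2.4263 × 1.8910
Δλ = 4.5882 pm

Final wavelength:
λ' = 38.6 + 4.5882 = 43.1882 pm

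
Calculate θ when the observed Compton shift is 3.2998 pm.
111.10°

From the Compton formula Δλ = λ_C(1 - cos θ), we can solve for θ:

cos θ = 1 - Δλ/λ_C

Given:
- Δλ = 3.2998 pm
- λ_C = h/(m_e·c) ≈ 2.42631024 pm

cos θ = 1 - 3.2998/2.42631024
cos θ = 1 - 1.360007
cos θ = -0.360007

θ = arccos(-0.360007)
θ = 111.10°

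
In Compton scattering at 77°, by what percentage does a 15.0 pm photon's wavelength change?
12.5367%

Calculate the Compton shift:
Δλ = λ_C(1 - cos(77°))
Δλ = 2.4263 × (1 - cos(77°))
Δλ = 2.4263 × 0.7750
Δλ = 1.8805 pm

Percentage change:
(Δλ/λ₀) × 100 = (1.8805/15.0) × 100
= 12.5367%

(Intermediate values are shown rounded; full precision is carried through to the final answer.)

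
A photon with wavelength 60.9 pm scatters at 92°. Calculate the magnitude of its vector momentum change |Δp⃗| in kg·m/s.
1.5346e-23 kg·m/s

Photon momentum magnitude is p = h/λ.

Initial momentum:
p₀ = h/λ = 6.6261e-34/6.0900e-11 = 1.0880e-23 kg·m/s

After scattering:
λ' = λ + Δλ = 60.9 + 2.5110 = 63.4110 pm
p' = h/λ' = 6.6261e-34/6.3411e-11 = 1.0449e-23 kg·m/s

Momentum is a vector; the scattered photon's direction makes angle θ = 92° with the incident direction. The magnitude of the vector change Δp⃗ = p⃗₀ − p⃗' is found from the law of cosines:
|Δp⃗|² = p₀² + p'² − 2p₀p'cos θ
|Δp⃗|² = (1.0880e-23)² + (1.0449e-23)² − 2·1.0880e-23·1.0449e-23·cos(92°)
|Δp⃗| = 1.5346e-23 kg·m/s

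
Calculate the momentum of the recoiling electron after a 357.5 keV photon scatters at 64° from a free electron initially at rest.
1.7984e-22 kg·m/s

The electron is initially at rest, so by conservation of momentum:
p⃗_e = p⃗₀ − p⃗'  (incident photon momentum minus scattered photon momentum)

Photon momentum magnitudes (p = h/λ = E/c):
λ₀ = hc/E₀ = 3.4681 pm → p₀ = h/λ₀ = 1.9106e-22 kg·m/s
Δλ = λ_C(1 − cos 64°) = 1.3627 pm
λ' = 4.8308 pm → p' = h/λ' = 1.3716e-22 kg·m/s

The scattered photon makes angle θ = 64° with the incident direction, so by the law of cosines:
|p⃗_e|² = p₀² + p'² − 2p₀p'cos θ
|p⃗_e|² = (1.9106e-22)² + (1.3716e-22)² − 2·1.9106e-22·1.3716e-22·cos(64°)
|p⃗_e| = 1.7984e-22 kg·m/s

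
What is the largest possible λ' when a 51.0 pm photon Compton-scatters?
55.8526 pm (at θ = 180°)

The Compton shift is Δλ = λ_C(1 − cos θ).

Since cos θ ranges from −1 to 1, the factor (1 − cos θ) ranges from 0 to 2; the maximum shift occurs at θ = 180° (backscattering):
Δλ_max = 2λ_C = 2 × 2.4263 pm = 4.8526 pm

Maximum scattered wavelength:
λ'_max = λ₀ + Δλ_max = 51.0 + 4.8526 = 55.8526 pm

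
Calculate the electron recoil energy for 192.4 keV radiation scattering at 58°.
28.9327 keV

By energy conservation: K_e = E_initial - E_final

First find the scattered photon energy:
Initial wavelength: λ = hc/E = 6.4441 pm
Compton shift: Δλ = λ_C(1 - cos(58°)) = 1.1406 pm
Final wavelength: λ' = 6.4441 + 1.1406 = 7.5846 pm
Final photon energy: E' = hc/λ' = 163.4673 keV

Electron kinetic energy:
K_e = E - E' = 192.4000 - 163.4673 = 28.9327 keV

(Intermediate values are shown rounded; full precision is carried through to the final answer.)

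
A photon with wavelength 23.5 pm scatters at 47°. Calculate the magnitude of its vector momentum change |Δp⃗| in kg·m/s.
2.2144e-23 kg·m/s

Photon momentum magnitude is p = h/λ.

Initial momentum:
p₀ = h/λ = 6.6261e-34/2.3500e-11 = 2.8196e-23 kg·m/s

After scattering:
λ' = λ + Δλ = 23.5 + 0.7716 = 24.2716 pm
p' = h/λ' = 6.6261e-34/2.4272e-11 = 2.7300e-23 kg·m/s

Momentum is a vector; the scattered photon's direction makes angle θ = 47° with the incident direction. The magnitude of the vector change Δp⃗ = p⃗₀ − p⃗' is found from the law of cosines:
|Δp⃗|² = p₀² + p'² − 2p₀p'cos θ
|Δp⃗|² = (2.8196e-23)² + (2.7300e-23)² − 2·2.8196e-23·2.7300e-23·cos(47°)
|Δp⃗| = 2.2144e-23 kg·m/s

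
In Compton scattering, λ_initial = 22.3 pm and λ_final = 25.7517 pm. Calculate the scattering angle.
115.00°

First find the wavelength shift:
Δλ = λ' - λ = 25.7517 - 22.3 = 3.4517 pm

Using Δλ = λ_C(1 - cos θ), with λ_C = h/(m_e·c) ≈ 2.42631024 pm:
cos θ = 1 - Δλ/λ_C
cos θ = 1 - 3.4517/2.42631024
cos θ = -0.422613

θ = arccos(-0.422613)
θ = 115.00°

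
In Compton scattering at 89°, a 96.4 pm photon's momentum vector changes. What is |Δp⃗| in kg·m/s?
9.5199e-24 kg·m/s

Photon momentum magnitude is p = h/λ.

Initial momentum:
p₀ = h/λ = 6.6261e-34/9.6400e-11 = 6.8735e-24 kg·m/s

After scattering:
λ' = λ + Δλ = 96.4 + 2.3840 = 98.7840 pm
p' = h/λ' = 6.6261e-34/9.8784e-11 = 6.7076e-24 kg·m/s

Momentum is a vector; the scattered photon's direction makes angle θ = 89° with the incident direction. The magnitude of the vector change Δp⃗ = p⃗₀ − p⃗' is found from the law of cosines:
|Δp⃗|² = p₀² + p'² − 2p₀p'cos θ
|Δp⃗|² = (6.8735e-24)² + (6.7076e-24)² − 2·6.8735e-24·6.7076e-24·cos(89°)
|Δp⃗| = 9.5199e-24 kg·m/s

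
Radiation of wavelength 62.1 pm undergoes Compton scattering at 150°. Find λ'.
66.6276 pm

Using the Compton formula: λ' = λ + λ_C(1 − cos θ)

For θ = 150°, cos θ = -√3/2 (exact) ≈ -0.8660, so:
1 − cos 150° = 1 − (-√3/2) ≈ 1.8660

Δλ = λ_C × 1.8660 = 2.4263 × 1.8660 = 4.5276 pm

λ' = 62.1 + 4.5276 = 66.6276 pm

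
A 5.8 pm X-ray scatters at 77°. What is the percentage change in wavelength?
32.4226%

Calculate the Compton shift:
Δλ = λ_C(1 - cos(77°))
Δλ = 2.4263 × (1 - cos(77°))
Δλ = 2.4263 × 0.7750
Δλ = 1.8805 pm

Percentage change:
(Δλ/λ₀) × 100 = (1.8805/5.8) × 100
= 32.4226%

(Intermediate values are shown rounded; full precision is carried through to the final answer.)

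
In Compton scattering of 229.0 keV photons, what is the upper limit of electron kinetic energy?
108.2375 keV

Maximum energy transfer occurs at θ = 180° (backscattering).

Initial photon: E₀ = 229.0 keV → λ₀ = 5.4142 pm

Maximum Compton shift (at 180°):
Δλ_max = 2λ_C = 2 × 2.4263 = 4.8526 pm

Final wavelength:
λ' = 5.4142 + 4.8526 = 10.2668 pm

Minimum photon energy (maximum energy to electron):
E'_min = hc/λ' = 120.7625 keV

Maximum electron kinetic energy:
K_max = E₀ - E'_min = 229.0000 - 120.7625 = 108.2375 keV

(Intermediate values are shown rounded; full precision is carried through to the final answer.)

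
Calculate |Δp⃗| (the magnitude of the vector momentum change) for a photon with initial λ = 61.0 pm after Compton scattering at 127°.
1.8862e-23 kg·m/s

Photon momentum magnitude is p = h/λ.

Initial momentum:
p₀ = h/λ = 6.6261e-34/6.1000e-11 = 1.0862e-23 kg·m/s

After scattering:
λ' = λ + Δλ = 61.0 + 3.8865 = 64.8865 pm
p' = h/λ' = 6.6261e-34/6.4887e-11 = 1.0212e-23 kg·m/s

Momentum is a vector; the scattered photon's direction makes angle θ = 127° with the incident direction. The magnitude of the vector change Δp⃗ = p⃗₀ − p⃗' is found from the law of cosines:
|Δp⃗|² = p₀² + p'² − 2p₀p'cos θ
|Δp⃗|² = (1.0862e-23)² + (1.0212e-23)² − 2·1.0862e-23·1.0212e-23·cos(127°)
|Δp⃗| = 1.8862e-23 kg·m/s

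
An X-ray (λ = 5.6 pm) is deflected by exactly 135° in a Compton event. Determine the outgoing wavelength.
9.7420 pm

Using the Compton formula: λ' = λ + λ_C(1 − cos θ)

For θ = 135°, cos θ = -√2/2 (exact) ≈ -0.7071, so:
1 − cos 135° = 1 − (-√2/2) ≈ 1.7071

Δλ = λ_C × 1.7071 = 2.4263 × 1.7071 = 4.1420 pm

λ' = 5.6 + 4.1420 = 9.7420 pm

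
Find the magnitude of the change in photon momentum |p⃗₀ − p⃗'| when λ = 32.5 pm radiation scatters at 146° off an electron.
3.6659e-23 kg·m/s

Photon momentum magnitude is p = h/λ.

Initial momentum:
p₀ = h/λ = 6.6261e-34/3.2500e-11 = 2.0388e-23 kg·m/s

After scattering:
λ' = λ + Δλ = 32.5 + 4.4378 = 36.9378 pm
p' = h/λ' = 6.6261e-34/3.6938e-11 = 1.7938e-23 kg·m/s

Momentum is a vector; the scattered photon's direction makes angle θ = 146° with the incident direction. The magnitude of the vector change Δp⃗ = p⃗₀ − p⃗' is found from the law of cosines:
|Δp⃗|² = p₀² + p'² − 2p₀p'cos θ
|Δp⃗|² = (2.0388e-23)² + (1.7938e-23)² − 2·2.0388e-23·1.7938e-23·cos(146°)
|Δp⃗| = 3.6659e-23 kg·m/s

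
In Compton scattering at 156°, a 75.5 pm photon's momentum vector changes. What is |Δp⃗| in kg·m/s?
1.6672e-23 kg·m/s

Photon momentum magnitude is p = h/λ.

Initial momentum:
p₀ = h/λ = 6.6261e-34/7.5500e-11 = 8.7763e-24 kg·m/s

After scattering:
λ' = λ + Δλ = 75.5 + 4.6429 = 80.1429 pm
p' = h/λ' = 6.6261e-34/8.0143e-11 = 8.2678e-24 kg·m/s

Momentum is a vector; the scattered photon's direction makes angle θ = 156° with the incident direction. The magnitude of the vector change Δp⃗ = p⃗₀ − p⃗' is found from the law of cosines:
|Δp⃗|² = p₀² + p'² − 2p₀p'cos θ
|Δp⃗|² = (8.7763e-24)² + (8.2678e-24)² − 2·8.7763e-24·8.2678e-24·cos(156°)
|Δp⃗| = 1.6672e-23 kg·m/s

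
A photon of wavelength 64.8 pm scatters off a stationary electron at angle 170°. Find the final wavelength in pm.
69.6158 pm

Using the Compton scattering formula:
λ' = λ + Δλ = λ + λ_C(1 - cos θ)

Given:
- Initial wavelength λ = 64.8 pm
- Scattering angle θ = 170°
- Compton wavelength λ_C ≈ 2.4263 pm

Calculate the shift:
Δλ = 2.4263 × (1 - cos(170°))
Δλ = 2.4263 × 1.9848
Δλ = 4.8158 pm

Final wavelength:
λ' = 64.8 + 4.8158 = 69.6158 pm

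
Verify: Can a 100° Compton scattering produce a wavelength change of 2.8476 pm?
Yes, consistent

Calculate the expected shift for θ = 100°:

Δλ_expected = λ_C(1 - cos(100°))
Δλ_expected = 2.4263 × (1 - cos(100°))
Δλ_expected = 2.4263 × 1.1736
Δλ_expected = 2.8476 pm

Given shift: 2.8476 pm
Expected shift: 2.8476 pm
Difference: 0.0000 pm

The values match. This is consistent with Compton scattering at the stated angle.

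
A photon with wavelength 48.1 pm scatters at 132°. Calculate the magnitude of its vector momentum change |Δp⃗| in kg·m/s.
2.4196e-23 kg·m/s

Photon momentum magnitude is p = h/λ.

Initial momentum:
p₀ = h/λ = 6.6261e-34/4.8100e-11 = 1.3776e-23 kg·m/s

After scattering:
λ' = λ + Δλ = 48.1 + 4.0498 = 52.1498 pm
p' = h/λ' = 6.6261e-34/5.2150e-11 = 1.2706e-23 kg·m/s

Momentum is a vector; the scattered photon's direction makes angle θ = 132° with the incident direction. The magnitude of the vector change Δp⃗ = p⃗₀ − p⃗' is found from the law of cosines:
|Δp⃗|² = p₀² + p'² − 2p₀p'cos θ
|Δp⃗|² = (1.3776e-23)² + (1.2706e-23)² − 2·1.3776e-23·1.2706e-23·cos(132°)
|Δp⃗| = 2.4196e-23 kg·m/s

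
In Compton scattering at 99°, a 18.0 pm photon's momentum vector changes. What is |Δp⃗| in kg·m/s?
5.2308e-23 kg·m/s

Photon momentum magnitude is p = h/λ.

Initial momentum:
p₀ = h/λ = 6.6261e-34/1.8000e-11 = 3.6812e-23 kg·m/s

After scattering:
λ' = λ + Δλ = 18.0 + 2.8059 = 20.8059 pm
p' = h/λ' = 6.6261e-34/2.0806e-11 = 3.1847e-23 kg·m/s

Momentum is a vector; the scattered photon's direction makes angle θ = 99° with the incident direction. The magnitude of the vector change Δp⃗ = p⃗₀ − p⃗' is found from the law of cosines:
|Δp⃗|² = p₀² + p'² − 2p₀p'cos θ
|Δp⃗|² = (3.6812e-23)² + (3.1847e-23)² − 2·3.6812e-23·3.1847e-23·cos(99°)
|Δp⃗| = 5.2308e-23 kg·m/s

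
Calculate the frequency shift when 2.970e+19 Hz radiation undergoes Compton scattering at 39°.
1.510e+18 Hz (decrease)

Convert frequency to wavelength (c = 299792458 m/s):
λ₀ = c/f₀ = 299792458/2.970e+19 = 1.0094022e-11 m = 10.0940 pm

Calculate Compton shift:
Δλ = λ_C(1 - cos(39°)) = 0.5407 pm

Final wavelength:
λ' = λ₀ + Δλ = 10.0940 + 0.5407 = 10.6347 pm

Final frequency:
f' = c/λ' = 299792458/1.0634735e-11 = 2.8189932e+19 Hz

Frequency shift (decrease):
Δf = f₀ - f' = 2.970e+19 - 2.8189932e+19 = 1.510e+18 Hz

(Intermediate values are shown rounded; full precision is carried through to the final answer.)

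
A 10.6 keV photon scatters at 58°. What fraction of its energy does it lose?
0.0097 (or 0.97%)

Calculate initial and final photon energies:

Initial: E₀ = 10.6 keV → λ₀ = 116.9662 pm
Compton shift: Δλ = 1.1406 pm
Final wavelength: λ' = 118.1068 pm
Final energy: E' = 10.4976 keV

Fractional energy loss:
(E₀ - E')/E₀ = (10.6000 - 10.4976)/10.6000
= 0.1024/10.6000
= 0.0097
= 0.97%

(Intermediate values are shown rounded; full precision is carried through to the final answer.)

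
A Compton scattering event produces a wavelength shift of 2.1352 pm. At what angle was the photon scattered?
83.11°

From the Compton formula Δλ = λ_C(1 - cos θ), we can solve for θ:

cos θ = 1 - Δλ/λ_C

Given:
- Δλ = 2.1352 pm
- λ_C = h/(m_e·c) ≈ 2.42631024 pm

cos θ = 1 - 2.1352/2.42631024
cos θ = 1 - 0.880019
cos θ = 0.119981

θ = arccos(0.119981)
θ = 83.11°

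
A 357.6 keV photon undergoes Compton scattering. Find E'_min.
149.0241 keV (at θ = 180°)

The scattered photon has minimum energy when its wavelength is maximum, i.e., when the Compton shift Δλ = λ_C(1 − cos θ) is maximum. This occurs at θ = 180° (backscattering), giving Δλ_max = 2λ_C = 4.8526 pm.

Initial wavelength: λ₀ = hc/E₀ = 3.4671 pm
Maximum final wavelength: λ'_max = λ₀ + 2λ_C = 3.4671 + 4.8526 = 8.3197 pm
Minimum final energy: E'_min = hc/λ'_max = 149.0241 keV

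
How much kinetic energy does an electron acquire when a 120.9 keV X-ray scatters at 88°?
22.4743 keV

By energy conservation: K_e = E_initial - E_final

First find the scattered photon energy:
Initial wavelength: λ = hc/E = 10.2551 pm
Compton shift: Δλ = λ_C(1 - cos(88°)) = 2.3416 pm
Final wavelength: λ' = 10.2551 + 2.3416 = 12.5967 pm
Final photon energy: E' = hc/λ' = 98.4257 keV

Electron kinetic energy:
K_e = E - E' = 120.9000 - 98.4257 = 22.4743 keV

(Intermediate values are shown rounded; full precision is carried through to the final answer.)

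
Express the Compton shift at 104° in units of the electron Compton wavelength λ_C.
1.2419 λ_C

The Compton shift formula is:
Δλ = λ_C(1 - cos θ)

Dividing both sides by λ_C:
Δλ/λ_C = 1 - cos θ

For θ = 104°:
Δλ/λ_C = 1 - cos(104°)
Δλ/λ_C = 1 - -0.2419
Δλ/λ_C = 1.2419

This means the shift is 1.2419 × λ_C = 3.0133 pm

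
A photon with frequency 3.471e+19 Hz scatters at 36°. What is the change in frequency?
1.767e+18 Hz (decrease)

Convert frequency to wavelength (c = 299792458 m/s):
λ₀ = c/f₀ = 299792458/3.471e+19 = 8.6370630e-12 m = 8.6371 pm

Calculate Compton shift:
Δλ = λ_C(1 - cos(36°)) = 0.4634 pm

Final wavelength:
λ' = λ₀ + Δλ = 8.6371 + 0.4634 = 9.1004 pm

Final frequency:
f' = c/λ' = 299792458/9.1004471e-12 = 3.2942608e+19 Hz

Frequency shift (decrease):
Δf = f₀ - f' = 3.471e+19 - 3.2942608e+19 = 1.767e+18 Hz

(Intermediate values are shown rounded; full precision is carried through to the final answer.)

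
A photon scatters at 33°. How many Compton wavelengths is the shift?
0.1613 λ_C

The Compton shift formula is:
Δλ = λ_C(1 - cos θ)

Dividing both sides by λ_C:
Δλ/λ_C = 1 - cos θ

For θ = 33°:
Δλ/λ_C = 1 - cos(33°)
Δλ/λ_C = 1 - 0.8387
Δλ/λ_C = 0.1613

This means the shift is 0.1613 × λ_C = 0.3914 pm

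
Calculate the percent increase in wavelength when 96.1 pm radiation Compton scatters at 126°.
4.0088%

Calculate the Compton shift:
Δλ = λ_C(1 - cos(126°))
Δλ = 2.4263 × (1 - cos(126°))
Δλ = 2.4263 × 1.5878
Δλ = 3.8525 pm

Percentage change:
(Δλ/λ₀) × 100 = (3.8525/96.1) × 100
= 4.0088%

(Intermediate values are shown rounded; full precision is carried through to the final answer.)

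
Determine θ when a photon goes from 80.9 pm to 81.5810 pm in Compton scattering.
44.00°

First find the wavelength shift:
Δλ = λ' - λ = 81.5810 - 80.9 = 0.6810 pm

Using Δλ = λ_C(1 - cos θ), with λ_C = h/(m_e·c) ≈ 2.42631024 pm:
cos θ = 1 - Δλ/λ_C
cos θ = 1 - 0.6810/2.42631024
cos θ = 0.719327

θ = arccos(0.719327)
θ = 44.00°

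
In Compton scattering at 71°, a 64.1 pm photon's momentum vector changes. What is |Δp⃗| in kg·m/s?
1.1858e-23 kg·m/s

Photon momentum magnitude is p = h/λ.

Initial momentum:
p₀ = h/λ = 6.6261e-34/6.4100e-11 = 1.0337e-23 kg·m/s

After scattering:
λ' = λ + Δλ = 64.1 + 1.6364 = 65.7364 pm
p' = h/λ' = 6.6261e-34/6.5736e-11 = 1.0080e-23 kg·m/s

Momentum is a vector; the scattered photon's direction makes angle θ = 71° with the incident direction. The magnitude of the vector change Δp⃗ = p⃗₀ − p⃗' is found from the law of cosines:
|Δp⃗|² = p₀² + p'² − 2p₀p'cos θ
|Δp⃗|² = (1.0337e-23)² + (1.0080e-23)² − 2·1.0337e-23·1.0080e-23·cos(71°)
|Δp⃗| = 1.1858e-23 kg·m/s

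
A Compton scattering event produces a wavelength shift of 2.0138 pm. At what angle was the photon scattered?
80.21°

From the Compton formula Δλ = λ_C(1 - cos θ), we can solve for θ:

cos θ = 1 - Δλ/λ_C

Given:
- Δλ = 2.0138 pm
- λ_C = h/(m_e·c) ≈ 2.42631024 pm

cos θ = 1 - 2.0138/2.42631024
cos θ = 1 - 0.829985
cos θ = 0.170015

θ = arccos(0.170015)
θ = 80.21°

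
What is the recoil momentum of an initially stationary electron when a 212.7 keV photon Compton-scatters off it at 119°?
1.6000e-22 kg·m/s

The electron is initially at rest, so by conservation of momentum:
p⃗_e = p⃗₀ − p⃗'  (incident photon momentum minus scattered photon momentum)

Photon momentum magnitudes (p = h/λ = E/c):
λ₀ = hc/E₀ = 5.8291 pm → p₀ = h/λ₀ = 1.1367e-22 kg·m/s
Δλ = λ_C(1 − cos 119°) = 3.6026 pm
λ' = 9.4317 pm → p' = h/λ' = 7.0253e-23 kg·m/s

The scattered photon makes angle θ = 119° with the incident direction, so by the law of cosines:
|p⃗_e|² = p₀² + p'² − 2p₀p'cos θ
|p⃗_e|² = (1.1367e-22)² + (7.0253e-23)² − 2·1.1367e-22·7.0253e-23·cos(119°)
|p⃗_e| = 1.6000e-22 kg·m/s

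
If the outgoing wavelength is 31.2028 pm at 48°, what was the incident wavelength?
30.4000 pm

From λ' = λ + Δλ, we have λ = λ' - Δλ

First calculate the Compton shift:
Δλ = λ_C(1 - cos θ)
Δλ = 2.4263 × (1 - cos(48°))
Δλ = 2.4263 × 0.3309
Δλ = 0.8028 pm

Initial wavelength:
λ = λ' - Δλ
λ = 31.2028 - 0.8028
λ = 30.4000 pm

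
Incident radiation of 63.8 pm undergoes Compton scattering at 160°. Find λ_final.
68.5063 pm

Using the Compton scattering formula:
λ' = λ + Δλ = λ + λ_C(1 - cos θ)

Given:
- Initial wavelength λ = 63.8 pm
- Scattering angle θ = 160°
- Compton wavelength λ_C ≈ 2.4263 pm

Calculate the shift:
Δλ = 2.4263 × (1 - cos(160°))
Δλ = 2.4263 × 1.9397
Δλ = 4.7063 pm

Final wavelength:
λ' = 63.8 + 4.7063 = 68.5063 pm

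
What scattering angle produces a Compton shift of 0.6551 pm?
43.11°

From the Compton formula Δλ = λ_C(1 - cos θ), we can solve for θ:

cos θ = 1 - Δλ/λ_C

Given:
- Δλ = 0.6551 pm
- λ_C = h/(m_e·c) ≈ 2.42631024 pm

cos θ = 1 - 0.6551/2.42631024
cos θ = 1 - 0.269998
cos θ = 0.730002

θ = arccos(0.730002)
θ = 43.11°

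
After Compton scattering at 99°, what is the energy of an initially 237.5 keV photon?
154.4733 keV

First convert energy to wavelength:
λ = hc/E, with hc ≈ 1239.842 keV·pm (i.e. 1239.842 eV·nm)

For E = 237.5 keV = 237500 eV:
λ = 1239.842 keV·pm / 237.5 keV
λ = 5.2204 pm

Calculate the Compton shift:
Δλ = λ_C(1 - cos(99°)) = 2.4263 × 1.1564
Δλ = 2.8059 pm

Final wavelength:
λ' = 5.2204 + 2.8059 = 8.0263 pm

Final energy:
E' = hc/λ' = 1239.842 / 8.0263 = 154.4733 keV

(Intermediate values are shown rounded; full precision is carried through to the final answer.)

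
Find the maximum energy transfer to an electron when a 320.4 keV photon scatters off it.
178.2536 keV

Maximum energy transfer occurs at θ = 180° (backscattering).

Initial photon: E₀ = 320.4 keV → λ₀ = 3.8697 pm

Maximum Compton shift (at 180°):
Δλ_max = 2λ_C = 2 × 2.4263 = 4.8526 pm

Final wavelength:
λ' = 3.8697 + 4.8526 = 8.7223 pm

Minimum photon energy (maximum energy to electron):
E'_min = hc/λ' = 142.1464 keV

Maximum electron kinetic energy:
K_max = E₀ - E'_min = 320.4000 - 142.1464 = 178.2536 keV

(Intermediate values are shown rounded; full precision is carried through to the final answer.)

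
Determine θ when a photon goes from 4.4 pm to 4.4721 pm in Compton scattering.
14.00°

First find the wavelength shift:
Δλ = λ' - λ = 4.4721 - 4.4 = 0.0721 pm

Using Δλ = λ_C(1 - cos θ), with λ_C = h/(m_e·c) ≈ 2.42631024 pm:
cos θ = 1 - Δλ/λ_C
cos θ = 1 - 0.0721/2.42631024
cos θ = 0.970284

θ = arccos(0.970284)
θ = 14.00°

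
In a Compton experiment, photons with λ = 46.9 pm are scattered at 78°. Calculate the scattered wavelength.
48.8219 pm

Using the Compton scattering formula:
λ' = λ + Δλ = λ + λ_C(1 - cos θ)

Given:
- Initial wavelength λ = 46.9 pm
- Scattering angle θ = 78°
- Compton wavelength λ_C ≈ 2.4263 pm

Calculate the shift:
Δλ = 2.4263 × (1 - cos(78°))
Δλ = 2.4263 × 0.7921
Δλ = 1.9219 pm

Final wavelength:
λ' = 46.9 + 1.9219 = 48.8219 pm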